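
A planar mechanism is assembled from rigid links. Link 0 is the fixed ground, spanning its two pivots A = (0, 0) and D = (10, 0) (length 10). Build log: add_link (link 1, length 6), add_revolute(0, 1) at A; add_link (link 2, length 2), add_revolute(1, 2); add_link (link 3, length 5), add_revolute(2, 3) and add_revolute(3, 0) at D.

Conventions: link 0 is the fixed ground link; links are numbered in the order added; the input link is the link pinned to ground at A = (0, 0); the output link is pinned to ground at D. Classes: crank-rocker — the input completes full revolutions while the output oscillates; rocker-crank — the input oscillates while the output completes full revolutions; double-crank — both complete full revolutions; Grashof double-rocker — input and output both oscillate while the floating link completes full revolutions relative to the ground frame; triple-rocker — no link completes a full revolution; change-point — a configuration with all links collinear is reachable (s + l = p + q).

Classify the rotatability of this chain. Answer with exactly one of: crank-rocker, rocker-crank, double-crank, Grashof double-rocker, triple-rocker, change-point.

lengths: ground=10, input=6, coupler=2, output=5
sorted: s=2 (shortest), l=10 (longest), p+q=11
s + l = 12 vs p + q = 11
s + l > p + q → non-Grashof → no link fully rotates → triple-rocker

triple-rocker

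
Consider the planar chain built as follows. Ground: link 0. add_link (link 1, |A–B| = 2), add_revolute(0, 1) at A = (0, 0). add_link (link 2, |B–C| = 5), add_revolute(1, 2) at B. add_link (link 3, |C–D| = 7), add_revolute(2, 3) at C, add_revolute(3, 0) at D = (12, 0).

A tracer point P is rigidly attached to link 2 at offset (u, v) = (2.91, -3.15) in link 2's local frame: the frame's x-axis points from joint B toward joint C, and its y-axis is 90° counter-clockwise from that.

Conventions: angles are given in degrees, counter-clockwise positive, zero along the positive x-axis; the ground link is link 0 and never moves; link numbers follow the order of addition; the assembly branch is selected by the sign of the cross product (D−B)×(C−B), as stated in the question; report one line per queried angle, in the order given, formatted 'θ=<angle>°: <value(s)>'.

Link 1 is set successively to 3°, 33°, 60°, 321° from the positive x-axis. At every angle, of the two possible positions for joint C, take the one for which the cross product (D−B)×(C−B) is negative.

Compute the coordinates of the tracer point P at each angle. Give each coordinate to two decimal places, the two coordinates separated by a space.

A=(0,0), D=(12.00,0)
θ=3°: B = A + 2.00·(cos3°, sin3°) = (1.9973, 0.1047)
θ=3°: |BD| = 10.0033
θ=3°: circle(B,5.00) ∩ circle(D,7.00): a=3.8020, h=3.2472
θ=3°:   candidates: C₊=(5.8331,3.3119) cross=32.483; C₋=(5.7651,-3.1822) cross=-32.483
θ=3°:   branch - wants cross < 0 → take C=(5.7651,-3.1822) (cross=-32.483)
θ=3°: ex = (C−B)/|BC| = (0.7536,-0.6574); ey = (0.6574,0.7536)
θ=3°: P = B + 2.91·ex + -3.15·ey = (2.1194,-4.1820)
θ=33°: B = A + 2.00·(cos33°, sin33°) = (1.6773, 1.0893)
θ=33°: |BD| = 10.3800
θ=33°: circle(B,5.00) ∩ circle(D,7.00): a=4.0339, h=2.9542
θ=33°:   candidates: C₊=(5.9990,3.6039) cross=30.665; C₋=(5.3790,-2.2720) cross=-30.665
θ=33°:   branch - wants cross < 0 → take C=(5.3790,-2.2720) (cross=-30.665)
θ=33°: ex = (C−B)/|BC| = (0.7403,-0.6723); ey = (0.6723,0.7403)
θ=33°: P = B + 2.91·ex + -3.15·ey = (1.7141,-3.1990)
θ=60°: B = A + 2.00·(cos60°, sin60°) = (1.0000, 1.7321)
θ=60°: |BD| = 11.1355
θ=60°: circle(B,5.00) ∩ circle(D,7.00): a=4.4901, h=2.1997
θ=60°:   candidates: C₊=(5.7776,3.2066) cross=24.495; C₋=(5.0933,-1.1393) cross=-24.495
θ=60°:   branch - wants cross < 0 → take C=(5.0933,-1.1393) (cross=-24.495)
θ=60°: ex = (C−B)/|BC| = (0.8187,-0.5743); ey = (0.5743,0.8187)
θ=60°: P = B + 2.91·ex + -3.15·ey = (1.5734,-2.5179)
θ=321°: B = A + 2.00·(cos321°, sin321°) = (1.5543, -1.2586)
θ=321°: |BD| = 10.5213
θ=321°: circle(B,5.00) ∩ circle(D,7.00): a=4.1201, h=2.8328
θ=321°:   candidates: C₊=(5.3059,2.0467) cross=29.805; C₋=(5.9837,-3.5782) cross=-29.805
θ=321°:   branch - wants cross < 0 → take C=(5.9837,-3.5782) (cross=-29.805)
θ=321°: ex = (C−B)/|BC| = (0.8859,-0.4639); ey = (0.4639,0.8859)
θ=321°: P = B + 2.91·ex + -3.15·ey = (2.6708,-5.3992)

θ=3°: 2.12 -4.18
θ=33°: 1.71 -3.20
θ=60°: 1.57 -2.52
θ=321°: 2.67 -5.40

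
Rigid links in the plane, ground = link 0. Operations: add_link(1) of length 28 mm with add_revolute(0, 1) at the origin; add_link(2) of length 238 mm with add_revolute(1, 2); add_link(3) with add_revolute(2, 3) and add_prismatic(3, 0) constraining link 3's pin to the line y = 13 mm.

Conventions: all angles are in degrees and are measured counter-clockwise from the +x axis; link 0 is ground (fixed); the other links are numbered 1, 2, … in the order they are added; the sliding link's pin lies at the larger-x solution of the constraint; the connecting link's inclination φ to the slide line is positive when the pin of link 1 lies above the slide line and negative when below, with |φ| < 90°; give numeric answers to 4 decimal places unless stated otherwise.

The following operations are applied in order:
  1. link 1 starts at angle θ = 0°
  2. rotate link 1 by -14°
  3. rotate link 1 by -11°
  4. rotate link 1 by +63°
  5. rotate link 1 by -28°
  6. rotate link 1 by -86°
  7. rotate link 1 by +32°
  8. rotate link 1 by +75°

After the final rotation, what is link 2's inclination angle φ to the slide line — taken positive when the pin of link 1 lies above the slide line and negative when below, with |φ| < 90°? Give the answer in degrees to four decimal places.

geometry: r = 28 mm, L = 238 mm, e = 13 mm; θ starts at 0°
rotate link 1 by -14°: θ ← 0° -14° = -14°
rotate link 1 by -11°: θ ← -14° -11° = -25°
rotate link 1 by +63°: θ ← -25° +63° = 38°
rotate link 1 by -28°: θ ← 38° -28° = 10°
rotate link 1 by -86°: θ ← 10° -86° = -76°
rotate link 1 by +32°: θ ← -76° +32° = -44°
rotate link 1 by +75°: θ ← -44° +75° = 31°
h = r sin θ − e = 14.421066 − 13 = 1.421066
sin φ = h / L = 1.421066 / 238 = 0.00597087
φ = arcsin(0.00597087) = 0.342107°

0.3421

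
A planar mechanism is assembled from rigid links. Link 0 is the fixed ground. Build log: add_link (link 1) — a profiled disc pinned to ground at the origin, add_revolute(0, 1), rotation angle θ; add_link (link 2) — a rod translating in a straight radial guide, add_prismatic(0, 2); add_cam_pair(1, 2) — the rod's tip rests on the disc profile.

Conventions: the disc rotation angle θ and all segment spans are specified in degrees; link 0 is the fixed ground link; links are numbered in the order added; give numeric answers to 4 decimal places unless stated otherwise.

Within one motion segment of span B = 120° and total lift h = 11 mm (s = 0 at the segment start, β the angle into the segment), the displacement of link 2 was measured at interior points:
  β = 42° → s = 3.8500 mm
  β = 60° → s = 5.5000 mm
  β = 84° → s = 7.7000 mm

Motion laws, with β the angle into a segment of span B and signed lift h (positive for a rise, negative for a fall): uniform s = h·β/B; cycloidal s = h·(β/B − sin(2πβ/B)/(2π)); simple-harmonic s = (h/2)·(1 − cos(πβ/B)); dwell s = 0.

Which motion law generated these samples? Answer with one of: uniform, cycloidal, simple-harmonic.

candidates at β/B = r: uniform s = h·r (linear in β); cycloidal s = h·(r − sin(2πr)/(2π)); simple-harmonic s = (h/2)(1 − cos(πr))
β=42°: printed 3.8500 | uniform 3.8500, cycloidal 2.4337, simple-harmonic 3.0031
β=60°: printed 5.5000 | uniform 5.5000, cycloidal 5.5000, simple-harmonic 5.5000
β=84°: printed 7.7000 | uniform 7.7000, cycloidal 9.3650, simple-harmonic 8.7328
only one law matches every sample → uniform

uniform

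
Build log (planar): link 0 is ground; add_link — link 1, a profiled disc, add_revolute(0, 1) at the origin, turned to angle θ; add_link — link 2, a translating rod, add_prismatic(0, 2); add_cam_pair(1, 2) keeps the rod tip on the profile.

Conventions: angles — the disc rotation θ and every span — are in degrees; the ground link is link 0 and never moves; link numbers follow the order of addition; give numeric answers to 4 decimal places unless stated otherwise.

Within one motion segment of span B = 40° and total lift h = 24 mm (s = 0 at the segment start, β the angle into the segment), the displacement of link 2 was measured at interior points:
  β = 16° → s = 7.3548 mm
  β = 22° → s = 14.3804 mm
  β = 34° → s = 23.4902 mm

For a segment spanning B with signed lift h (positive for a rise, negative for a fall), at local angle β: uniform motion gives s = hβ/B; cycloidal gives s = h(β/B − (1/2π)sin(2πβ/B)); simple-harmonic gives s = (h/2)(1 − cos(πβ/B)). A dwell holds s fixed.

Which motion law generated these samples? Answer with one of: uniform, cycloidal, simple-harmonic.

candidates at β/B = r: uniform s = h·r (linear in β); cycloidal s = h·(r − sin(2πr)/(2π)); simple-harmonic s = (h/2)(1 − cos(πr))
β=16°: printed 7.3548 | uniform 9.6000, cycloidal 7.3548, simple-harmonic 8.2918
β=22°: printed 14.3804 | uniform 13.2000, cycloidal 14.3804, simple-harmonic 13.8772
β=34°: printed 23.4902 | uniform 20.4000, cycloidal 23.4902, simple-harmonic 22.6921
only one law matches every sample → cycloidal

cycloidal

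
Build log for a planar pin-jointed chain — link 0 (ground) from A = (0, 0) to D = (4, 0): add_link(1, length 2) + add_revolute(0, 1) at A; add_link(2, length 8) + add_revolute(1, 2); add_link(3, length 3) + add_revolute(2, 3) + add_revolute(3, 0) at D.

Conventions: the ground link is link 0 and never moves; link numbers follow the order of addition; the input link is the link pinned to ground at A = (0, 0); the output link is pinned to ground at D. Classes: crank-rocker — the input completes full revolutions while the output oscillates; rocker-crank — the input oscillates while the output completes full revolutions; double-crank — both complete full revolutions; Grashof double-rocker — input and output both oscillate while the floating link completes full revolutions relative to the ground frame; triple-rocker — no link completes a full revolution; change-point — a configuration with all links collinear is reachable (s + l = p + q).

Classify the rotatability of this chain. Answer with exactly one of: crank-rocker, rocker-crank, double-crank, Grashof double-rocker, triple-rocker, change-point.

lengths: ground=4, input=2, coupler=8, output=3
sorted: s=2 (shortest), l=8 (longest), p+q=7
s + l = 10 vs p + q = 7
s + l > p + q → non-Grashof → no link fully rotates → triple-rocker

triple-rocker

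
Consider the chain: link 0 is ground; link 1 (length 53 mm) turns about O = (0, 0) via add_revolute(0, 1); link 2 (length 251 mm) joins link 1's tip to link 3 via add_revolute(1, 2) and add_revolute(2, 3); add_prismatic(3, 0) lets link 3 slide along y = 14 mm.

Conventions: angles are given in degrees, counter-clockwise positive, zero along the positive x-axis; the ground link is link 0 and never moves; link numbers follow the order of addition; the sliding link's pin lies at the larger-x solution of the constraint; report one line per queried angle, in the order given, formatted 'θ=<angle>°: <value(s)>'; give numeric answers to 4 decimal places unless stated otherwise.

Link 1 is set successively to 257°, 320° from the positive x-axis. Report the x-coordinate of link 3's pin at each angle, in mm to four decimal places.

geometry: r = 53 mm, L = 251 mm, e = 14 mm
θ=257°: crank pin P = (r cos θ, r sin θ) = (-11.922406, -51.641613)
θ=257°: h = r sin θ − e = -51.641613 − 14 = -65.641613
θ=257°: x = r cos θ + √(L² − h²) = -11.922406 + 242.264687 = 230.342281
θ=320°: crank pin P = (r cos θ, r sin θ) = (40.600355, -34.067743)
θ=320°: h = r sin θ − e = -34.067743 − 14 = -48.067743
θ=320°: x = r cos θ + √(L² − h²) = 40.600355 + 246.354403 = 286.954759

θ=257°: 230.3423
θ=320°: 286.9548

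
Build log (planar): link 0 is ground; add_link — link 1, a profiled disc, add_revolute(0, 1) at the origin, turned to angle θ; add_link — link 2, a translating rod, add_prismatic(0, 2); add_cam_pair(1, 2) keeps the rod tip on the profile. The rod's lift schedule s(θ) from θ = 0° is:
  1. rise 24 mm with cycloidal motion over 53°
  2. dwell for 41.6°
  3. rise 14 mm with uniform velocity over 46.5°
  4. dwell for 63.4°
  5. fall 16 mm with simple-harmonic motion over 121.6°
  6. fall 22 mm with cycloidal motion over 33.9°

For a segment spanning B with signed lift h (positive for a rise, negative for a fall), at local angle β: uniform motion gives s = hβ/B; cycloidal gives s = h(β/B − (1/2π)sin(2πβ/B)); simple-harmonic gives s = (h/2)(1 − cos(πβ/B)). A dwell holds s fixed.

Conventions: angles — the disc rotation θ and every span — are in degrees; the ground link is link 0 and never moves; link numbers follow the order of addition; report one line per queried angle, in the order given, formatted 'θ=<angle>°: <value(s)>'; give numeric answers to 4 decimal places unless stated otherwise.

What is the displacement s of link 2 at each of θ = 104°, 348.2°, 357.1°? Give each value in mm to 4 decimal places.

seg 1 [0°–53°] cycloidal, h=24: full span → s += 24 → s = 24.0000
seg 2 [53°–94.6°] dwell: s stays 24.0000
seg 3 [94.6°–141.1°] uniform, h=14: θ=104° here. β=9.4, B=46.5. 14·9.4/46.5 = 2.8301 → s = 26.8301
seg 3 [94.6°–141.1°] uniform, h=14: full span → s += 14 → s = 38.0000
seg 4 [141.1°–204.5°] dwell: s stays 38.0000
seg 5 [204.5°–326.1°] simple-harmonic, h=-16: full span → s += -16 → s = 22.0000
seg 6 [326.1°–360°] cycloidal, h=-22: θ=348.2° here. β=22.1, B=33.9. -22·(0.6519 − sin(2π·0.6519)/(2π)) = -17.1995 → s = 4.8005
seg 6 [326.1°–360°] cycloidal, h=-22: θ=357.1° here. β=31, B=33.9. -22·(0.9145 − sin(2π·0.9145)/(2π)) = -21.9107 → s = 0.0893

θ=104°: 26.8301
θ=348.2°: 4.8005
θ=357.1°: 0.0893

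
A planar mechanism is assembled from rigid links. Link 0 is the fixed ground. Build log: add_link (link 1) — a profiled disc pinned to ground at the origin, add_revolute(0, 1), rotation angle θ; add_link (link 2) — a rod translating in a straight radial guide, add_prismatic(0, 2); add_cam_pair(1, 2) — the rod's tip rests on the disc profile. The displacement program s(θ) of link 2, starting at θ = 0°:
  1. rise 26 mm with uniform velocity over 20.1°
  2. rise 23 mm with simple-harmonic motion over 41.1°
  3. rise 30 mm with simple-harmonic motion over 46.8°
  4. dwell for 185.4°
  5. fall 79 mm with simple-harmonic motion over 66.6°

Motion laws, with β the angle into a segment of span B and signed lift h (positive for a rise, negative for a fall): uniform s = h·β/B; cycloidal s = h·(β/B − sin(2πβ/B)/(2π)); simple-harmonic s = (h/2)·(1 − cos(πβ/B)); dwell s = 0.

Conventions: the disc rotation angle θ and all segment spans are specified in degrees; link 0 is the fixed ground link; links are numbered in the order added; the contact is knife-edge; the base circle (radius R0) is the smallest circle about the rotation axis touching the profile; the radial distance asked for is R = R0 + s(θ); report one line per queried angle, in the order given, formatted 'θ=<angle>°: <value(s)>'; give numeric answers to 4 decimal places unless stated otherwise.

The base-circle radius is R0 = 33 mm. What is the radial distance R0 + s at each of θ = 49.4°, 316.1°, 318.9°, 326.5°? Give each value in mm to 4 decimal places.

seg 1 [0°–20.1°] uniform, h=26: full span → s += 26 → s = 26.0000
seg 2 [20.1°–61.2°] simple-harmonic, h=23: θ=49.4° here. β=29.3, B=41.1. 23/2·(1 − cos(π·0.7129)) = 18.6308 → s = 44.6308
seg 2 [20.1°–61.2°] simple-harmonic, h=23: full span → s += 23 → s = 49.0000
seg 3 [61.2°–108°] simple-harmonic, h=30: full span → s += 30 → s = 79.0000
seg 4 [108°–293.4°] dwell: s stays 79.0000
seg 5 [293.4°–360°] simple-harmonic, h=-79: θ=316.1° here. β=22.7, B=66.6. -79/2·(1 − cos(π·0.3408)) = -20.5622 → s = 58.4378
seg 5 [293.4°–360°] simple-harmonic, h=-79: θ=318.9° here. β=25.5, B=66.6. -79/2·(1 − cos(π·0.3829)) = -25.2923 → s = 53.7077
seg 5 [293.4°–360°] simple-harmonic, h=-79: θ=326.5° here. β=33.1, B=66.6. -79/2·(1 − cos(π·0.4970)) = -39.1274 → s = 39.8726
θ=49.4°: R = R0 + s = 33 + 44.6308 = 77.6308
θ=316.1°: R = R0 + s = 33 + 58.4378 = 91.4378
θ=318.9°: R = R0 + s = 33 + 53.7077 = 86.7077
θ=326.5°: R = R0 + s = 33 + 39.8726 = 72.8726

θ=49.4°: 77.6308
θ=316.1°: 91.4378
θ=318.9°: 86.7077
θ=326.5°: 72.8726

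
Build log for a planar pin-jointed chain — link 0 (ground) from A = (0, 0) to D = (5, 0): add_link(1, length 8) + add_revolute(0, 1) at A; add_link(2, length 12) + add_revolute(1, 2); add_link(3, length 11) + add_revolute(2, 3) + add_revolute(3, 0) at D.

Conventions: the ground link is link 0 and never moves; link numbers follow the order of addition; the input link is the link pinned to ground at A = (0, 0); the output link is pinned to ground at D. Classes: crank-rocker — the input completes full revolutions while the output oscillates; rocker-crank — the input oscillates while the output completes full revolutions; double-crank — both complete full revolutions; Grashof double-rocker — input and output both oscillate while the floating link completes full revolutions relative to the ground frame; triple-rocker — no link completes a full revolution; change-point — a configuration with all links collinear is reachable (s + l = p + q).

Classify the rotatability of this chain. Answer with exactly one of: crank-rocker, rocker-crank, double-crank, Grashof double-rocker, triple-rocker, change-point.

lengths: ground=5, input=8, coupler=12, output=11
sorted: s=5 (shortest), l=12 (longest), p+q=19
s + l = 17 vs p + q = 19
s + l < p + q (Grashof) with shortest = ground link → double-crank

double-crank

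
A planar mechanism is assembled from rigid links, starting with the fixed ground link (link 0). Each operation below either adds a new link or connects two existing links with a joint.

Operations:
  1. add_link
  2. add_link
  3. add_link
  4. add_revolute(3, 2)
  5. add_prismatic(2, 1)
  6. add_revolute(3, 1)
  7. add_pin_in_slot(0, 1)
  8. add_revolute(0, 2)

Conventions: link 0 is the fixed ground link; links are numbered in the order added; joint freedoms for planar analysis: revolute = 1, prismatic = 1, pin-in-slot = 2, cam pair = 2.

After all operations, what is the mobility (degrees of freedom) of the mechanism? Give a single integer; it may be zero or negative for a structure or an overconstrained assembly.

link 0 = ground. State L|J1|J2 = 1|0|0
+link1  2|0|0
+link2  3|0|0
+link3  4|0|0
R(3,2) f=1→J1  4|1|0
P(2,1) f=1→J1  4|2|0
R(3,1) f=1→J1  4|3|0
PS(0,1) f=2→J2  4|3|1
R(0,2) f=1→J1  4|4|1
M = 3(4−1)−2·4−1 = 9−8−1 = 0

M = 0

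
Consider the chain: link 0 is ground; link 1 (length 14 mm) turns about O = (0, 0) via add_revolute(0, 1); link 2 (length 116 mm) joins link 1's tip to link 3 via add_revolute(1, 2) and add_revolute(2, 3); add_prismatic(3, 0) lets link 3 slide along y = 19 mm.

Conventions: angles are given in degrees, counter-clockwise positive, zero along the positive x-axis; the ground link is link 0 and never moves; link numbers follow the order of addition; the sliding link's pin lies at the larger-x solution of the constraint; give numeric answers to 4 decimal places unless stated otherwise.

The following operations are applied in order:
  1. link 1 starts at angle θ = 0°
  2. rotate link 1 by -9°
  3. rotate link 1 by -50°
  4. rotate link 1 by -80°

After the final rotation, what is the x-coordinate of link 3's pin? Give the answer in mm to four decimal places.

geometry: r = 14 mm, L = 116 mm, e = 19 mm; θ starts at 0°
rotate link 1 by -9°: θ ← 0° -9° = -9°
rotate link 1 by -50°: θ ← -9° -50° = -59°
rotate link 1 by -80°: θ ← -59° -80° = -139°
crank pin P = (r cos θ, r sin θ) = (-10.565934, -9.184826)
h = r sin θ − e = -9.184826 − 19 = -28.184826
x = r cos θ + √(L² − h²) = -10.565934 + 112.523844 = 101.957910

101.9579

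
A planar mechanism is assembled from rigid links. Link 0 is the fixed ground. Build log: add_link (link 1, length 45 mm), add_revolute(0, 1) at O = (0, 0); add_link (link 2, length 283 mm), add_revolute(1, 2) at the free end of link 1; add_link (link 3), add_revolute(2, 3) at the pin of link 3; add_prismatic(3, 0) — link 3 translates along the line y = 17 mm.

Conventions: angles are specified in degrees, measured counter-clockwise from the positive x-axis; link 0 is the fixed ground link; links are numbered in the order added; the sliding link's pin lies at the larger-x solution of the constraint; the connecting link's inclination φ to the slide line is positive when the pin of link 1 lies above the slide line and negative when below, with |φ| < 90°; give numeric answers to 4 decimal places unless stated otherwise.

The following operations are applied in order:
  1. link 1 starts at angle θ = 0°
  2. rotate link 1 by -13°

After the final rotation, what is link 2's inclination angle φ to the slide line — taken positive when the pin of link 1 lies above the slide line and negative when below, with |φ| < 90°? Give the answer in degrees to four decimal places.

geometry: r = 45 mm, L = 283 mm, e = 17 mm; θ starts at 0°
rotate link 1 by -13°: θ ← 0° -13° = -13°
h = r sin θ − e = -10.122797 − 17 = -27.122797
sin φ = h / L = -27.122797 / 283 = -0.09584027
φ = arcsin(-0.09584027) = -5.499685°

-5.4997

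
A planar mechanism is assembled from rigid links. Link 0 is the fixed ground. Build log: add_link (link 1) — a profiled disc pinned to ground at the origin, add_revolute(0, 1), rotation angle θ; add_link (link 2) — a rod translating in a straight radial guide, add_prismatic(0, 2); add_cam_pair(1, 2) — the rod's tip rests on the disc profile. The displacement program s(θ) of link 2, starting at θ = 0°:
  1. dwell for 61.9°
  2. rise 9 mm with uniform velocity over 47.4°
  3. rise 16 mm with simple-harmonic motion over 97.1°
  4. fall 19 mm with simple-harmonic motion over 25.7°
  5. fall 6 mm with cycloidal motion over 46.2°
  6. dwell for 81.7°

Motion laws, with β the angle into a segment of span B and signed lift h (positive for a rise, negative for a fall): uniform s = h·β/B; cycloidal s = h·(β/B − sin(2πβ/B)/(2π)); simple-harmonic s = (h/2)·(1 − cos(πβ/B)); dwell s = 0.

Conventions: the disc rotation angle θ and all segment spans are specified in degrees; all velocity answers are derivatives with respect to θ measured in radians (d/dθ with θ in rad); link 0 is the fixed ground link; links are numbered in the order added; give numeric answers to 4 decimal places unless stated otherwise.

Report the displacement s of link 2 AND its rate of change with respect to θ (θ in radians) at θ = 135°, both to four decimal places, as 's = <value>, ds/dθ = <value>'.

seg 1 [0°–61.9°] dwell: s stays 0.0000
seg 2 [61.9°–109.3°] uniform, h=9: full span → s += 9 → s = 9.0000
seg 3 [109.3°–206.4°] simple-harmonic, h=16: θ=135° here. β=25.7, B=97.1. 16/2·(1 − cos(π·0.2647)) = 2.6099 → s = 11.6099
velocity in seg [109.3°–206.4°] (simple-harmonic), θ in radians: β = 25.7° = 0.4485 rad, B = 97.1° = 1.6947 rad; ds/dθ = (πh/(2B)) sin(πβ/B) = (π·16/(2·1.6947)) sin(π·0.2647) = 10.958605 mm/rad

s = 11.6099, ds/dθ = 10.9586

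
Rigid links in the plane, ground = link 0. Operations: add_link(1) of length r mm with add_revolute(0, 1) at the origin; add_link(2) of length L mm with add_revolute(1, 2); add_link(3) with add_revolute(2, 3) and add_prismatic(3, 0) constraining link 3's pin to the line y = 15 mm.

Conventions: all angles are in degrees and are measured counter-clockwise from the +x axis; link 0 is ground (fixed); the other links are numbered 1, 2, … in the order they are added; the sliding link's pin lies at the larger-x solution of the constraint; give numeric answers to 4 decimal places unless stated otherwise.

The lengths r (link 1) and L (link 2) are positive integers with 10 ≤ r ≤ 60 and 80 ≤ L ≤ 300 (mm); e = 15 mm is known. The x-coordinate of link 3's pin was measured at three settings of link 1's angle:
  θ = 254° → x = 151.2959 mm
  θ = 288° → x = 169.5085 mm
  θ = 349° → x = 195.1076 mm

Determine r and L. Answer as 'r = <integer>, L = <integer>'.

constraint per measurement: (x − r cos θ)² + (r sin θ − e)² = L²
subtracting the θ₁ and θ₂ equations cancels the r² and L² terms:
r = (x₁² − x₂²) / (2[(x₁cos θ₁ + e sin θ₁) − (x₂cos θ₂ + e sin θ₂)]) = 31.0000 → r = 31
L² = (x₁ − r cos θ₁)² + (r sin θ₁ − e)² = 27555.9964 → L = 166.0000 → L = 166
check at θ₃=349°: x = 195.1076 (printed 195.1076) ✓

r = 31, L = 166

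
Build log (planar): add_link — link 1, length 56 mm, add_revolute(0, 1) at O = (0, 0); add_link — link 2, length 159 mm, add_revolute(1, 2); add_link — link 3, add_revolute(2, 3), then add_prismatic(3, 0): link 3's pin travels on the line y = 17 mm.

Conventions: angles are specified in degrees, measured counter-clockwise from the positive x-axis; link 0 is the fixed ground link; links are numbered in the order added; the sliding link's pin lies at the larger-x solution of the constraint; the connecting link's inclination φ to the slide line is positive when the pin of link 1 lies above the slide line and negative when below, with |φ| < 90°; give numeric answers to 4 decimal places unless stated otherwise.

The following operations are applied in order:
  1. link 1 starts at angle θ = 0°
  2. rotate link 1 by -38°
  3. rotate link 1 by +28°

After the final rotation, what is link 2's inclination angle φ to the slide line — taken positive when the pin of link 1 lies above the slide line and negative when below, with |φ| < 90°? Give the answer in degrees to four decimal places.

geometry: r = 56 mm, L = 159 mm, e = 17 mm; θ starts at 0°
rotate link 1 by -38°: θ ← 0° -38° = -38°
rotate link 1 by +28°: θ ← -38° +28° = -10°
h = r sin θ − e = -9.724298 − 17 = -26.724298
sin φ = h / L = -26.724298 / 159 = -0.16807735
φ = arcsin(-0.16807735) = -9.676051°

-9.6761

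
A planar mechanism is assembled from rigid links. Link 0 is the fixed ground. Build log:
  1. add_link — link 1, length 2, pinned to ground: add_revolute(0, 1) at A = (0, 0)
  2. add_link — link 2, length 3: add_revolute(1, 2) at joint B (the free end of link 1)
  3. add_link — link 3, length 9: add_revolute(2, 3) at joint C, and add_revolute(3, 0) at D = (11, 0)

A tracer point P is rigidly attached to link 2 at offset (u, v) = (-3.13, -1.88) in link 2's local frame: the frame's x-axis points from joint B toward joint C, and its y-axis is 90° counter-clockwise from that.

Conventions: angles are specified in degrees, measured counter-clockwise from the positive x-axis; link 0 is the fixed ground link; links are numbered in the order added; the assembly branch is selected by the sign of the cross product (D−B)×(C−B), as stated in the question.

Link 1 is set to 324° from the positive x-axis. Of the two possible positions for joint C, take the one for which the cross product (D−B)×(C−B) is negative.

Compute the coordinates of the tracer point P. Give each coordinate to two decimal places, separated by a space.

A=(0,0), D=(11.00,0)
B = A + 2.00·(cos324°, sin324°) = (1.6180, -1.1756)
|BD| = 9.4553
circle(B,3.00) ∩ circle(D,9.00): a=0.9203, h=2.8554
  candidates: C₊=(2.1762,1.7721) cross=26.998; C₋=(2.8862,-3.8944) cross=-26.998
  branch - wants cross < 0 → take C=(2.8862,-3.8944) (cross=-26.998)
ex = (C−B)/|BC| = (0.4227,-0.9063); ey = (0.9063,0.4227)
P = B + -3.13·ex + -1.88·ey = (-1.4088,0.8663)

-1.41 0.87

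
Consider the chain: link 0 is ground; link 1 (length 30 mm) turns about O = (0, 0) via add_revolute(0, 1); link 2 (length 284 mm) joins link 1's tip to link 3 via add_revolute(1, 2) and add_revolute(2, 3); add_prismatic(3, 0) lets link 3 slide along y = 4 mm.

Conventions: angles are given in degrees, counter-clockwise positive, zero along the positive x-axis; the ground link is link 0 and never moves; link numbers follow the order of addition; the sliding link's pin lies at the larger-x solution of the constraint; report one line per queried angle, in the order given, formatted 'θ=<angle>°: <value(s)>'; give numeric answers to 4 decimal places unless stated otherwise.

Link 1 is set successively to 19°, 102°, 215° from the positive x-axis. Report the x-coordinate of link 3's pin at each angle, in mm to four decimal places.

geometry: r = 30 mm, L = 284 mm, e = 4 mm
θ=19°: crank pin P = (r cos θ, r sin θ) = (28.365557, 9.767045)
θ=19°: h = r sin θ − e = 9.767045 − 4 = 5.767045
θ=19°: x = r cos θ + √(L² − h²) = 28.365557 + 283.941440 = 312.306997
θ=102°: crank pin P = (r cos θ, r sin θ) = (-6.237351, 29.344428)
θ=102°: h = r sin θ − e = 29.344428 − 4 = 25.344428
θ=102°: x = r cos θ + √(L² − h²) = -6.237351 + 282.866859 = 276.629508
θ=215°: crank pin P = (r cos θ, r sin θ) = (-24.574561, -17.207293)
θ=215°: h = r sin θ − e = -17.207293 − 4 = -21.207293
θ=215°: x = r cos θ + √(L² − h²) = -24.574561 + 283.207081 = 258.632520

θ=19°: 312.3070
θ=102°: 276.6295
θ=215°: 258.6325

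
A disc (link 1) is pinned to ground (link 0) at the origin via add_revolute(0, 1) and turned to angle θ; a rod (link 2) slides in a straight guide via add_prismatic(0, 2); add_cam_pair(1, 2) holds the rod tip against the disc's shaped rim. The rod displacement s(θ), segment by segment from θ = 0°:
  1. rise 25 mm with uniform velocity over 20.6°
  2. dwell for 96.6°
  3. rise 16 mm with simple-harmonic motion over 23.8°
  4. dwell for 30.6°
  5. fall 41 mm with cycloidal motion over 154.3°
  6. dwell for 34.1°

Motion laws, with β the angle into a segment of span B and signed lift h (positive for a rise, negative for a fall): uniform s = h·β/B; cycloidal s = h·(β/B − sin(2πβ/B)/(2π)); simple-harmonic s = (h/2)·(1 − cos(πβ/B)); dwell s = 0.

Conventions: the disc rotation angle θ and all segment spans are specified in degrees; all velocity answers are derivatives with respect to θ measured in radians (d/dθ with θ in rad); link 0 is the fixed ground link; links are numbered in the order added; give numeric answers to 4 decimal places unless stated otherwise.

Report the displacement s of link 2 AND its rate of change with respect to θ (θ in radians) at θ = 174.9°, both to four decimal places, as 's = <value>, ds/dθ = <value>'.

segment 1 (0° to 20.6°, uniform, h = 25) is passed completely: s = 0.0000 + (25) = 25.0000
segment 2 (20.6° to 117.2°, dwell): s unchanged at 25.0000
segment 3 (117.2° to 141°, simple-harmonic, h = 16) is passed completely: s = 25.0000 + (16) = 41.0000
segment 4 (141° to 171.6°, dwell): s unchanged at 41.0000
θ = 174.9° falls in segment 5 (171.6° to 325.9°, cycloidal, h = -41): β = 174.9 − 171.6 = 3.3°, B = 154.3°; Δs = -41·(0.0214 − sin(2π·0.0214)/(2π)) = -0.0026; s = 41.0000 − 0.0026 = 40.9974
velocity in seg [171.6°–325.9°] (cycloidal), θ in radians: β = 3.3° = 0.0576 rad, B = 154.3° = 2.6930 rad; ds/dθ = (h/B)(1 − cos(2πβ/B)) = ((-41)/2.6930)(1 − cos(2π·0.0214)) = -0.137250 mm/rad

s = 40.9974, ds/dθ = -0.1373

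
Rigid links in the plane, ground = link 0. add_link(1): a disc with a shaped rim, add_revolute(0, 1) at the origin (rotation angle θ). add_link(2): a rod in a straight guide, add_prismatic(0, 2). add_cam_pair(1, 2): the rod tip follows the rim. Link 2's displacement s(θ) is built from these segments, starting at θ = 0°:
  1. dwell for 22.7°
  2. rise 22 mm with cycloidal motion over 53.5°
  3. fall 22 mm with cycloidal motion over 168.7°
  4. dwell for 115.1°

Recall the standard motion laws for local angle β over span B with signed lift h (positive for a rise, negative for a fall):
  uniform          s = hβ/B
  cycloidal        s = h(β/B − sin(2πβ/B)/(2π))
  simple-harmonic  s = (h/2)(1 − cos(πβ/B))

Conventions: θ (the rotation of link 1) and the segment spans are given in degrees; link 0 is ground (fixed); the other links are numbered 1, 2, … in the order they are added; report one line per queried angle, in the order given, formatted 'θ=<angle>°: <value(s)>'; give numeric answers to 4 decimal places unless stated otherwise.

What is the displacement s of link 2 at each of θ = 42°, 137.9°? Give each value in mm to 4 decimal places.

segment 1 (0° to 22.7°, dwell): s unchanged at 0.0000
θ = 42° falls in segment 2 (22.7° to 76.2°, cycloidal, h = 22): β = 42 − 22.7 = 19.3°, B = 53.5°; Δs = 22·(0.3607 − sin(2π·0.3607)/(2π)) = 5.2491; s = 0.0000 + 5.2491 = 5.2491
segment 2 (22.7° to 76.2°, cycloidal, h = 22) is passed completely: s = 0.0000 + (22) = 22.0000
θ = 137.9° falls in segment 3 (76.2° to 244.9°, cycloidal, h = -22): β = 137.9 − 76.2 = 61.7°, B = 168.7°; Δs = -22·(0.3657 − sin(2π·0.3657)/(2π)) = -5.4306; s = 22.0000 − 5.4306 = 16.5694

θ=42°: 5.2491
θ=137.9°: 16.5694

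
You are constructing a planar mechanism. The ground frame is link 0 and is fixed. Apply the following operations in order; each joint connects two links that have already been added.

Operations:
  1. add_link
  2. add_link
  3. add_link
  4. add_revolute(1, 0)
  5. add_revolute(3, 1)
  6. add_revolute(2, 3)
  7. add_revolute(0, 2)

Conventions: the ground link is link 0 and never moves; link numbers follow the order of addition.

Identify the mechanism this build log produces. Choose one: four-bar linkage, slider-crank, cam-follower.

links: 4 (incl. ground); joints: 4 revolute, 0 prismatic, 0 higher (cam) pair, forming one closed loop
4 links in a single 4R loop → four-bar linkage

four-bar linkage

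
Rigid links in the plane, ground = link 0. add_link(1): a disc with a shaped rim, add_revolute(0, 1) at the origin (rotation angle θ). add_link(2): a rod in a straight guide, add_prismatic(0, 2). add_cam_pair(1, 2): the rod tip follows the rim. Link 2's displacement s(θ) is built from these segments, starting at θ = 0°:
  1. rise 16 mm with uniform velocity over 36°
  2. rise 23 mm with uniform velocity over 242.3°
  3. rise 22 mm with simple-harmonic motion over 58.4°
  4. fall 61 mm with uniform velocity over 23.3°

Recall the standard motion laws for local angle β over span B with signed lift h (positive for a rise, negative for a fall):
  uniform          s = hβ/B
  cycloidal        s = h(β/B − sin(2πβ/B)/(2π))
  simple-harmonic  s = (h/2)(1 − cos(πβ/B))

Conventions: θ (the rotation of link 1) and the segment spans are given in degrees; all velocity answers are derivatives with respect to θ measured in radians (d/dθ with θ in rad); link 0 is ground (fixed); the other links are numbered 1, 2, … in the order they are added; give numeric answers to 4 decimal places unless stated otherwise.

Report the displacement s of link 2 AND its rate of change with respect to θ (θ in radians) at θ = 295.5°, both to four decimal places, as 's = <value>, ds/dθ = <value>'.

segment 1 (0° to 36°, uniform, h = 16) is passed completely: s = 0.0000 + (16) = 16.0000
segment 2 (36° to 278.3°, uniform, h = 23) is passed completely: s = 16.0000 + (23) = 39.0000
θ = 295.5° falls in segment 3 (278.3° to 336.7°, simple-harmonic, h = 22): β = 295.5 − 278.3 = 17.2°, B = 58.4°; Δs = 22/2·(1 − cos(π·0.2945)) = 4.3821; s = 39.0000 + 4.3821 = 43.3821
velocity in seg [278.3°–336.7°] (simple-harmonic), θ in radians: β = 17.2° = 0.3002 rad, B = 58.4° = 1.0193 rad; ds/dθ = (πh/(2B)) sin(πβ/B) = (π·22/(2·1.0193)) sin(π·0.2945) = 27.081903 mm/rad

s = 43.3821, ds/dθ = 27.0819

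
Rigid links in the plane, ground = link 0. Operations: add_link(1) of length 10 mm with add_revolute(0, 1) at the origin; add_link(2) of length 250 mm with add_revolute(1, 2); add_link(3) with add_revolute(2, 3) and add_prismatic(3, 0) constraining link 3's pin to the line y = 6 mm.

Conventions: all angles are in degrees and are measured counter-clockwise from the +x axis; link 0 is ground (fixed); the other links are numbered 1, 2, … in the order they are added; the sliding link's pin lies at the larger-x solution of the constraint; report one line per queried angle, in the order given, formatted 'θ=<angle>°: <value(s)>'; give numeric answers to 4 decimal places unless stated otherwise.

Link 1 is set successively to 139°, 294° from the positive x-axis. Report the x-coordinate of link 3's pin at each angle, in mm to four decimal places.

geometry: r = 10 mm, L = 250 mm, e = 6 mm
θ=139°: crank pin P = (r cos θ, r sin θ) = (-7.547096, 6.560590)
θ=139°: h = r sin θ − e = 6.560590 − 6 = 0.560590
θ=139°: x = r cos θ + √(L² − h²) = -7.547096 + 249.999371 = 242.452276
θ=294°: crank pin P = (r cos θ, r sin θ) = (4.067366, -9.135455)
θ=294°: h = r sin θ − e = -9.135455 − 6 = -15.135455
θ=294°: x = r cos θ + √(L² − h²) = 4.067366 + 249.541415 = 253.608782

θ=139°: 242.4523
θ=294°: 253.6088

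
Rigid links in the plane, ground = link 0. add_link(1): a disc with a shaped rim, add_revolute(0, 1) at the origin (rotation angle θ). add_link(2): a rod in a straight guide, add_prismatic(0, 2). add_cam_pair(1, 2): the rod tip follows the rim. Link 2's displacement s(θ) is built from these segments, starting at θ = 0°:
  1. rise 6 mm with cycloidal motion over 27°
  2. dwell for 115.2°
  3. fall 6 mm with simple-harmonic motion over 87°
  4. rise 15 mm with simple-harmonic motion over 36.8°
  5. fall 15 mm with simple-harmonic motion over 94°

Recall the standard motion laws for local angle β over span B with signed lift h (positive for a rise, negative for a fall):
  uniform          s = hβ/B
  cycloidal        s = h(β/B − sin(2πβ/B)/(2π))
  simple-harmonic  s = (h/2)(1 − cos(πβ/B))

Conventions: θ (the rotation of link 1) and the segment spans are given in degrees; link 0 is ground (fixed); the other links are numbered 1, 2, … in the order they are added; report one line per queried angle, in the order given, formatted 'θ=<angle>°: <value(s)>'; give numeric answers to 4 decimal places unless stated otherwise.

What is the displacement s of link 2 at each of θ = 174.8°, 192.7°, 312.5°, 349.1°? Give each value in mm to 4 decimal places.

segment 1 (0° to 27°, cycloidal, h = 6) is passed completely: s = 0.0000 + (6) = 6.0000
segment 2 (27° to 142.2°, dwell): s unchanged at 6.0000
θ = 174.8° falls in segment 3 (142.2° to 229.2°, simple-harmonic, h = -6): β = 174.8 − 142.2 = 32.6°, B = 87°; Δs = -6/2·(1 − cos(π·0.3747)) = -1.8494; s = 6.0000 − 1.8494 = 4.1506
θ = 192.7° falls in segment 3 (142.2° to 229.2°, simple-harmonic, h = -6): β = 192.7 − 142.2 = 50.5°, B = 87°; Δs = -6/2·(1 − cos(π·0.5805)) = -3.7503; s = 6.0000 − 3.7503 = 2.2497
segment 3 (142.2° to 229.2°, simple-harmonic, h = -6) is passed completely: s = 6.0000 + (-6) = 0.0000
segment 4 (229.2° to 266°, simple-harmonic, h = 15) is passed completely: s = 0.0000 + (15) = 15.0000
θ = 312.5° falls in segment 5 (266° to 360°, simple-harmonic, h = -15): β = 312.5 − 266 = 46.5°, B = 94°; Δs = -15/2·(1 − cos(π·0.4947)) = -7.3747; s = 15.0000 − 7.3747 = 7.6253
θ = 349.1° falls in segment 5 (266° to 360°, simple-harmonic, h = -15): β = 349.1 − 266 = 83.1°, B = 94°; Δs = -15/2·(1 − cos(π·0.8840)) = -14.5078; s = 15.0000 − 14.5078 = 0.4922

θ=174.8°: 4.1506
θ=192.7°: 2.2497
θ=312.5°: 7.6253
θ=349.1°: 0.4922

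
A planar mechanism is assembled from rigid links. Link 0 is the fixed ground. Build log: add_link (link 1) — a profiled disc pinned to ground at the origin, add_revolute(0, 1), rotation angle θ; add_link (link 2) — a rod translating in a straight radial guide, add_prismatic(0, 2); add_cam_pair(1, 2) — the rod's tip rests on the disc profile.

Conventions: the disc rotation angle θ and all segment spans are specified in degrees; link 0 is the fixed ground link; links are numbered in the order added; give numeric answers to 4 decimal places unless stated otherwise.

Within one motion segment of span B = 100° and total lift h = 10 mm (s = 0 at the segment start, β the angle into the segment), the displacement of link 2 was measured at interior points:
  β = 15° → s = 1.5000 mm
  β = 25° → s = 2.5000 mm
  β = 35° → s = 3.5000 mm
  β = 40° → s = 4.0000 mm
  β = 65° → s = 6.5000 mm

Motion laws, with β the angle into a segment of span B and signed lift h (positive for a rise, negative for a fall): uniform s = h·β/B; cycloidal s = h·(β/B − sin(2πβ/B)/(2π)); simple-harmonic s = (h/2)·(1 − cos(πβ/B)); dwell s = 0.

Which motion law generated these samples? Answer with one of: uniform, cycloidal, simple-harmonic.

candidates at β/B = r: uniform s = h·r (linear in β); cycloidal s = h·(r − sin(2πr)/(2π)); simple-harmonic s = (h/2)(1 − cos(πr))
β=15°: printed 1.5000 | uniform 1.5000, cycloidal 0.2124, simple-harmonic 0.5450
β=25°: printed 2.5000 | uniform 2.5000, cycloidal 0.9085, simple-harmonic 1.4645
β=35°: printed 3.5000 | uniform 3.5000, cycloidal 2.2124, simple-harmonic 2.7300
β=40°: printed 4.0000 | uniform 4.0000, cycloidal 3.0645, simple-harmonic 3.4549
β=65°: printed 6.5000 | uniform 6.5000, cycloidal 7.7876, simple-harmonic 7.2700
only one law matches every sample → uniform

uniform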